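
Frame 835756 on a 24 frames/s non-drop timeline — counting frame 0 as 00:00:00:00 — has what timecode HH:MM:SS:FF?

09:40:23:04

835756 ÷ 24 = 34823 full seconds, remainder 4 frames.
34823 s = 9 h 40 min 23 s.
Timecode: 09:40:23:04.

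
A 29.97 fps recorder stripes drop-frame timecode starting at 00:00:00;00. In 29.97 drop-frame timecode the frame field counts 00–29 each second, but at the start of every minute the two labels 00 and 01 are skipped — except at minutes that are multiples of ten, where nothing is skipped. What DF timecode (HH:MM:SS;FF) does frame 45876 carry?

Ten DF minutes hold 17982 frames, so frame 45876 lies in block 2 (frames 35964–53945) with 9912 frames into that block.
The block's first minute is 1800 frames and the rest 1798 each; 9912 frames reaches minute 5, so 2 × 18 + 5 × 2 = 46 labels have been skipped so far.
Adding those back, label number 45876 + 46 = 45922 at 30 labels/s is 1530 s + 22 f = 0 h 25 min 30 s frame 22, i.e. 00:25:30;22.

00:25:30;22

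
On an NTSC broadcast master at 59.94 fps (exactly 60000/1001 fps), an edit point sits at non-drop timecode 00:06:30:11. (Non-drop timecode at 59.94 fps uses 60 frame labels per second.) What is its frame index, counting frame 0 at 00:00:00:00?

Total seconds to the label: (0 × 3600 + 6 × 60 + 30) = 390.
Frame index = 390 × 60 + 11 = 23411.

23411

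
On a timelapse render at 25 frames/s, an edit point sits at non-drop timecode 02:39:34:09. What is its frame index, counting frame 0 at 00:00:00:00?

Total seconds to the label: (2 × 3600 + 39 × 60 + 34) = 9574.
Frame index = 9574 × 25 + 9 = 239359.

239359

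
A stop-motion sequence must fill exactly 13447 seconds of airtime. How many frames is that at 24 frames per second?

322728 frames

Frames = 13447 × 24 = 322728.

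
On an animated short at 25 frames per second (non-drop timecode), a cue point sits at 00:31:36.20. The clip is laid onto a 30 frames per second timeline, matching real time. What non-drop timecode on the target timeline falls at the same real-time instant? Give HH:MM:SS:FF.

Source frame index: (0×3600 + 31×60 + 36) × 25 + 20 = 47420.
Real time: 47420 / (25) = 9484/5 s.
Target frame: (9484/5) × (30) = 56904.
At 30 labels/s: frame 56904 → 00:31:36:24.

00:31:36:24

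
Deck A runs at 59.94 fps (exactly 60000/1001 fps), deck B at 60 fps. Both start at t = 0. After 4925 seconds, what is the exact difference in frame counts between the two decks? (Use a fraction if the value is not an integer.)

A emits 60000/1001 × 4925 = 295500000/1001 frames; B emits 60 × 4925 = 295500.
Difference = 295500/1001 frames (≈ 295.2048); B is ahead of A.

295500/1001 frames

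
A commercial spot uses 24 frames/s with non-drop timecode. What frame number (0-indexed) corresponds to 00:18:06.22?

Total seconds to the label: (0 × 3600 + 18 × 60 + 6) = 1086.
Frame index = 1086 × 24 + 22 = 26086.

26086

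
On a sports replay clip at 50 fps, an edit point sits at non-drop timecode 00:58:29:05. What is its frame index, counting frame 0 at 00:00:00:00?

175455

Total seconds to the label: (0 × 3600 + 58 × 60 + 29) = 3509.
Frame index = 3509 × 50 + 5 = 175455.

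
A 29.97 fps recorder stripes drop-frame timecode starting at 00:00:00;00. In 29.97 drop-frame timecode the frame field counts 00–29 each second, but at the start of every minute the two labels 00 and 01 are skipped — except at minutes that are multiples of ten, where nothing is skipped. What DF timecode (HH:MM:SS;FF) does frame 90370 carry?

Each 10-minute DF block holds 10 × 60 × 30 − 9 × 2 = 17982 frames. 90370 ÷ 17982 → 5 full blocks, remainder 460.
Within the partial block the first minute is 1800 frames and each further minute 1798, so 0 further minute boundaries passed. Total skipped labels = 18 × 5 + 2 × 0 = 90.
Non-drop label index = 90370 + 90 = 90460; at 30 labels/s that is 00:50:15:10, i.e. DF 00:50:15;10.

00:50:15;10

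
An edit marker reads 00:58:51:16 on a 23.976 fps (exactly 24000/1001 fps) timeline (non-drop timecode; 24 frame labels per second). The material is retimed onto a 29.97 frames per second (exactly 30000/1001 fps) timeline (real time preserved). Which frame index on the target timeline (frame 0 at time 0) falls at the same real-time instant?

Source frame index: (0×3600 + 58×60 + 51) × 24 + 16 = 84760.
Real time: 84760 / (24000/1001) = 2121119/600 s.
Target frame: (2121119/600) × (30000/1001) = 105950.

frame 105950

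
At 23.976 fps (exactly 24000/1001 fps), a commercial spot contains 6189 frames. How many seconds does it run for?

258.132875 seconds

Running time = 6189 / (24000/1001) = 258.132875 s.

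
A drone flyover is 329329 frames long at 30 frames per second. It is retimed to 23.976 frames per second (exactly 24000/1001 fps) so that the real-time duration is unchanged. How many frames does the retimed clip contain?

Target frames = source frames × (target rate / source rate) = 329329 × (24000/1001)/(30) = 329329 × 800/1001 = 263200.

263200 frames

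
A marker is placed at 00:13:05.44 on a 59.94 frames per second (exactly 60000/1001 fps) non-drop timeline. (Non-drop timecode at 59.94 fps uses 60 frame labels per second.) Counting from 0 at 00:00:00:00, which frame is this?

frame 47144

Total seconds to the label: (0 × 3600 + 13 × 60 + 5) = 785.
Frame index = 785 × 60 + 44 = 47144.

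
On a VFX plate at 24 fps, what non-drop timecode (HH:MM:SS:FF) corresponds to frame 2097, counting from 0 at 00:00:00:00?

2097 ÷ 24 = 87 full seconds, remainder 9 frames.
87 s = 0 h 1 min 27 s.
Timecode: 00:01:27:09.

00:01:27:09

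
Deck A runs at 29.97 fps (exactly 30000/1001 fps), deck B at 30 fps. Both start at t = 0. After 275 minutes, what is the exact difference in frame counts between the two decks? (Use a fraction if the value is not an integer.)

45000/91 frames

275 min = 16500 s.
A emits 30000/1001 × 16500 = 45000000/91 frames; B emits 30 × 16500 = 495000.
Difference = 45000/91 frames (≈ 494.5055); B is ahead of A.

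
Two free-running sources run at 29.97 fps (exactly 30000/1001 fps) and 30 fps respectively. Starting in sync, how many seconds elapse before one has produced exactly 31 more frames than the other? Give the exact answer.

The gap grows by |30 − 30000/1001| = 30/1001 frames per second.
Time for a 31-frame gap: 31 ÷ (30/1001) = 31031/30 s.

31031/30 seconds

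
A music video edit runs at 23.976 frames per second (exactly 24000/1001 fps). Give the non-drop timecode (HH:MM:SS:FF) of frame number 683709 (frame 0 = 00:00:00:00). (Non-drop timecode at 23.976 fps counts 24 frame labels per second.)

683709 ÷ 24 = 28487 full seconds, remainder 21 frames.
28487 s = 7 h 54 min 47 s.
Timecode: 07:54:47:21.

07:54:47:21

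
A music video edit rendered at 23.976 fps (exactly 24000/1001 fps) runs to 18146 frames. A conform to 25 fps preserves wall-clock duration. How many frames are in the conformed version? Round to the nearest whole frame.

18921 frames

Frames at target rate = 18146 × (25) / (24000/1001) = 9082073/480 ≈ 18920.985.
Nearest whole frame: 18921.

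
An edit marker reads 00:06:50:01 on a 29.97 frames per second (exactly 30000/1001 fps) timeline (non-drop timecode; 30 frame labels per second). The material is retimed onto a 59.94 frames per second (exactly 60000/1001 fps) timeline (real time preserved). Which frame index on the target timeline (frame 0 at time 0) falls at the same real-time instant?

Source frame index: (0×3600 + 6×60 + 50) × 30 + 1 = 12301.
Real time: 12301 / (30000/1001) = 12313301/30000 s.
Target frame: (12313301/30000) × (60000/1001) = 24602.

frame 24602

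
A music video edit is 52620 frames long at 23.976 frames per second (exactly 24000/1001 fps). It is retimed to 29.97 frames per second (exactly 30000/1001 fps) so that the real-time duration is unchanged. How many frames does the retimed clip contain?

Frames at target rate = 52620 × (30000/1001) / (24000/1001) = 65775.

65775 frames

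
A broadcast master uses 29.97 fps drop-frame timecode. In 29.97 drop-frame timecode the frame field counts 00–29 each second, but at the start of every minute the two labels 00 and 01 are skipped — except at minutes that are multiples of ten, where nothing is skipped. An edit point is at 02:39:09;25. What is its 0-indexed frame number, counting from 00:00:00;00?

286207

Complete 10-minute blocks: 15, each 17982 frames → 269730.
Remaining 9 whole minutes in the current block: 1800 + 8 × 1798 = 16184 frames.
Within the current minute: 9 × 30 + 25 − 2 = 293 (labels ;00/;01 skipped at this minute). Total = 269730 + 16184 + 293 = 286207.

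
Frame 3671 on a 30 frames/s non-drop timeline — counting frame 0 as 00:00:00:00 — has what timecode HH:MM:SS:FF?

3671 ÷ 30 = 122 full seconds, remainder 11 frames.
122 s = 0 h 2 min 2 s.
Timecode: 00:02:02:11.

00:02:02:11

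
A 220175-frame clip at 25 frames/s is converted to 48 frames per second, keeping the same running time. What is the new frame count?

422736 frames

Target frames = source frames × (target rate / source rate) = 220175 × (48)/(25) = 220175 × 48/25 = 422736.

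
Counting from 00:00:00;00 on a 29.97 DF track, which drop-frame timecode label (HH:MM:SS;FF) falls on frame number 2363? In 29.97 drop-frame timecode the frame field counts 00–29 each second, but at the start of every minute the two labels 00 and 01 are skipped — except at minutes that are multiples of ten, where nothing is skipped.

00:01:18;25

Ten DF minutes hold 17982 frames, so frame 2363 lies in block 0 (frames 0–17981) with 2363 frames into that block.
The block's first minute is 1800 frames and the rest 1798 each; 2363 frames reaches minute 1, so 0 × 18 + 1 × 2 = 2 labels have been skipped so far.
Adding those back, label number 2363 + 2 = 2365 at 30 labels/s is 78 s + 25 f = 0 h 1 min 18 s frame 25, i.e. 00:01:18;25.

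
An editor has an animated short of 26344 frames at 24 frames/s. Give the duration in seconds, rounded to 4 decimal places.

1097.6667 seconds

Running time = 26344 × 1/24 = 3293/3 s ≈ 1097.6667 s.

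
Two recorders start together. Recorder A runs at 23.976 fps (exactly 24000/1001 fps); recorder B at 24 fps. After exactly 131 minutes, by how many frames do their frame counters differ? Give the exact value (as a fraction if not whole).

188640/1001 frames

131 min = 7860 s.
A emits 24000/1001 × 7860 = 188640000/1001 frames; B emits 24 × 7860 = 188640.
Difference = 188640/1001 frames (≈ 188.4515); B is ahead of A.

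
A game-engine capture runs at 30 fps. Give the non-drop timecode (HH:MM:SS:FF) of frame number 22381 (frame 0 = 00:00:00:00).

00:12:26:01

22381 ÷ 30 = 746 full seconds, remainder 1 frame.
746 s = 0 h 12 min 26 s.
Timecode: 00:12:26:01.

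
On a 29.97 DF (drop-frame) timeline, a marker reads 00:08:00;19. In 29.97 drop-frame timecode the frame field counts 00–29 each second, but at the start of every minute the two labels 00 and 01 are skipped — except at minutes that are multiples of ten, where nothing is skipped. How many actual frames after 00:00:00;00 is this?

14403

Complete 10-minute blocks: 0, each 17982 frames → 0.
Remaining 8 whole minutes in the current block: 1800 + 7 × 1798 = 14386 frames.
Within the current minute: 0 × 30 + 19 − 2 = 17 (labels ;00/;01 skipped at this minute). Total = 0 + 14386 + 17 = 14403.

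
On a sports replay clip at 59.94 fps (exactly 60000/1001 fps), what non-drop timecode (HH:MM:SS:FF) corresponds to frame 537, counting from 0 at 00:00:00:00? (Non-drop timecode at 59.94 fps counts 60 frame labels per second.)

537 ÷ 60 = 8 full seconds, remainder 57 frames.
8 s = 0 h 0 min 8 s.
Timecode: 00:00:08:57.

00:00:08:57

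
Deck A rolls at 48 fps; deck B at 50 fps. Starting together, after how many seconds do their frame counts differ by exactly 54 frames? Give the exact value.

The gap grows by |50 − 48| = 2 frames per second.
Time for a 54-frame gap: 54 ÷ (2) = 27 s.

27 seconds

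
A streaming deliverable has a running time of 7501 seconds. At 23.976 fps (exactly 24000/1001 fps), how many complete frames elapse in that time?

Frames = 7501 × 24000/1001 = 13848000/77 ≈ 179844.1558.
Complete frames: 179844.

179844 frames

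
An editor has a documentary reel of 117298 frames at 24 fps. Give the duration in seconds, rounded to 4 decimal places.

4887.4167 seconds

Running time = 117298 × 1/24 = 58649/12 s ≈ 4887.4167 s.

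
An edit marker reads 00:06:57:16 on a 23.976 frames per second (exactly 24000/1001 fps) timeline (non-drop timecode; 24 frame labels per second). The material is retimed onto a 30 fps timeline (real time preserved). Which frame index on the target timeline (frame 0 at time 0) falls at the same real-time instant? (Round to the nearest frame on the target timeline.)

frame 12543

Source frame index: (0×3600 + 6×60 + 57) × 24 + 16 = 10024.
Real time: 10024 / (24000/1001) = 1254253/3000 s.
Target frame: (1254253/3000) × (30) = 1254253/100 ≈ 12542.530 → 12543.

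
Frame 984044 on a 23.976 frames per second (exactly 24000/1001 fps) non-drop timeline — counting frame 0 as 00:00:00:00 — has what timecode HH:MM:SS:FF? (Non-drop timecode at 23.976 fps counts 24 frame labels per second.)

984044 ÷ 24 = 41001 full seconds, remainder 20 frames.
41001 s = 11 h 23 min 21 s.
Timecode: 11:23:21:20.

11:23:21:20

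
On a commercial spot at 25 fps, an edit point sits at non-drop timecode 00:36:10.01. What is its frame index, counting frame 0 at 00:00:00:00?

Total seconds to the label: (0 × 3600 + 36 × 60 + 10) = 2170.
Frame index = 2170 × 25 + 1 = 54251.

54251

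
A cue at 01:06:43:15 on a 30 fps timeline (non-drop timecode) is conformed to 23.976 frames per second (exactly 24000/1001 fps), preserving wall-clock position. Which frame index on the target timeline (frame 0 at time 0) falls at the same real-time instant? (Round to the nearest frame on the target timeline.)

Source frame index: (1×3600 + 6×60 + 43) × 30 + 15 = 120105.
Real time: 120105 / (30) = 8007/2 s.
Target frame: (8007/2) × (24000/1001) = 96084000/1001 ≈ 95988.012 → 95988.

frame 95988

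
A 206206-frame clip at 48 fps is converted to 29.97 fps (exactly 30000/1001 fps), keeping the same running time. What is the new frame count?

Target frames = source frames × (target rate / source rate) = 206206 × (30000/1001)/(48) = 206206 × 625/1001 = 128750.

128750 frames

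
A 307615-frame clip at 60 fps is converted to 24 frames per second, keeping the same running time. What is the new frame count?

123046 frames

Target frames = source frames × (target rate / source rate) = 307615 × (24)/(60) = 307615 × 2/5 = 123046.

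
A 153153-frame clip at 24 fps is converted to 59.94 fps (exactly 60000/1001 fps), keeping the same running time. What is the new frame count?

Target frames = source frames × (target rate / source rate) = 153153 × (60000/1001)/(24) = 153153 × 2500/1001 = 382500.

382500 frames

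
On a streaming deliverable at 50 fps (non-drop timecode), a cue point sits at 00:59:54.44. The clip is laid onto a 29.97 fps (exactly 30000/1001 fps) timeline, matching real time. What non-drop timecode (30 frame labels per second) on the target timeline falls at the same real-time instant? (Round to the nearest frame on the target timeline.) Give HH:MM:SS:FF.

Source frame index: (0×3600 + 59×60 + 54) × 50 + 44 = 179744.
Real time: 179744 / (50) = 89872/25 s.
Target frame: (89872/25) × (30000/1001) = 107846400/1001 ≈ 107738.661 → 107739.
At 30 labels/s: frame 107739 → 00:59:51:09.

00:59:51:09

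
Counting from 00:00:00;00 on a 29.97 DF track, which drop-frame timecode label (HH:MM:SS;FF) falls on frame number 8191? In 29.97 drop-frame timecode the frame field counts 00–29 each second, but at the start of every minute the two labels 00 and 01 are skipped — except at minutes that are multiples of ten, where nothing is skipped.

00:04:33;09

Each 10-minute DF block holds 10 × 60 × 30 − 9 × 2 = 17982 frames. 8191 ÷ 17982 → 0 full blocks, remainder 8191.
Within the partial block the first minute is 1800 frames and each further minute 1798, so 4 further minute boundaries passed. Total skipped labels = 18 × 0 + 2 × 4 = 8.
Non-drop label index = 8191 + 8 = 8199; at 30 labels/s that is 00:04:33:09, i.e. DF 00:04:33;09.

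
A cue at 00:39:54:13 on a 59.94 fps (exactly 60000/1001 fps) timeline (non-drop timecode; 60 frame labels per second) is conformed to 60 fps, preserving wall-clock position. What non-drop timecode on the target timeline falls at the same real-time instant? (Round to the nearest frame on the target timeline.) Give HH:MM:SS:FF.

00:39:56:37

Source frame index: (0×3600 + 39×60 + 54) × 60 + 13 = 143653.
Real time: 143653 / (60000/1001) = 143796653/60000 s.
Target frame: (143796653/60000) × (60) = 143796653/1000 ≈ 143796.653 → 143797.
At 60 labels/s: frame 143797 → 00:39:56:37.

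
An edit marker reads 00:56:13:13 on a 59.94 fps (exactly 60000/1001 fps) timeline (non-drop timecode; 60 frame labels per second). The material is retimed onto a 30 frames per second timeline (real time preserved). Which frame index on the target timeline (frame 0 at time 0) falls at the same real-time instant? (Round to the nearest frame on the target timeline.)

Source frame index: (0×3600 + 56×60 + 13) × 60 + 13 = 202393.
Real time: 202393 / (60000/1001) = 202595393/60000 s.
Target frame: (202595393/60000) × (30) = 202595393/2000 ≈ 101297.697 → 101298.

frame 101298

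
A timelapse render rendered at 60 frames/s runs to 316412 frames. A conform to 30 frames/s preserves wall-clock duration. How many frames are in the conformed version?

Target frames = source frames × (target rate / source rate) = 316412 × (30)/(60) = 316412 × 1/2 = 158206.

158206 frames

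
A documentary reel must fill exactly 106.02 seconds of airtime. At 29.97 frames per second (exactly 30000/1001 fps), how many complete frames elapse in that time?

3177 frames

Frames = 106.02 × 30000/1001 = 3180600/1001 ≈ 3177.4226.
Complete frames: 3177.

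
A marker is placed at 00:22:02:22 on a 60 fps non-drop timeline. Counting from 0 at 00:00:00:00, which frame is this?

Total seconds to the label: (0 × 3600 + 22 × 60 + 2) = 1322.
Frame index = 1322 × 60 + 22 = 79342.

79342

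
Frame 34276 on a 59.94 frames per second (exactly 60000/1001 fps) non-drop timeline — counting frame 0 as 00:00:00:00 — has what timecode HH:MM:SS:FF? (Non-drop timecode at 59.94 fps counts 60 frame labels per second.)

00:09:31:16

34276 ÷ 60 = 571 full seconds, remainder 16 frames.
571 s = 0 h 9 min 31 s.
Timecode: 00:09:31:16.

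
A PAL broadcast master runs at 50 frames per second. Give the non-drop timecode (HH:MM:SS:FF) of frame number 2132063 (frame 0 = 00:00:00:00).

2132063 ÷ 50 = 42641 full seconds, remainder 13 frames.
42641 s = 11 h 50 min 41 s.
Timecode: 11:50:41:13.

11:50:41:13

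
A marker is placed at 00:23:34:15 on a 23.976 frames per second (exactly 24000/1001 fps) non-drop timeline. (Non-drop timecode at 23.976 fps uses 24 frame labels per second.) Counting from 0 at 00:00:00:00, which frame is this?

33951

Total seconds to the label: (0 × 3600 + 23 × 60 + 34) = 1414.
Frame index = 1414 × 24 + 15 = 33951.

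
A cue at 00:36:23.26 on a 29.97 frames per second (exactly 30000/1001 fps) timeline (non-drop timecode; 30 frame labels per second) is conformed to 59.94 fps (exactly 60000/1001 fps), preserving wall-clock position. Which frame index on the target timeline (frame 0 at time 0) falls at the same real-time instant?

frame 131032

Source frame index: (0×3600 + 36×60 + 23) × 30 + 26 = 65516.
Real time: 65516 / (30000/1001) = 16395379/7500 s.
Target frame: (16395379/7500) × (60000/1001) = 131032.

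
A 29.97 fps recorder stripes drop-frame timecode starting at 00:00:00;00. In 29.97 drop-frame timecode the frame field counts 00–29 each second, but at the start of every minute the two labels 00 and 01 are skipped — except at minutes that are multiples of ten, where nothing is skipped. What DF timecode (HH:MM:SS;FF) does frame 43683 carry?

00:24:17;17

Each 10-minute DF block holds 10 × 60 × 30 − 9 × 2 = 17982 frames. 43683 ÷ 17982 → 2 full blocks, remainder 7719.
Within the partial block the first minute is 1800 frames and each further minute 1798, so 4 further minute boundaries passed. Total skipped labels = 18 × 2 + 2 × 4 = 44.
Non-drop label index = 43683 + 44 = 43727; at 30 labels/s that is 00:24:17:17, i.e. DF 00:24:17;17.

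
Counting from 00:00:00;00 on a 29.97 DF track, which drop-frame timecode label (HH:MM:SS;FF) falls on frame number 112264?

Ten DF minutes hold 17982 frames, so frame 112264 lies in block 6 (frames 107892–125873) with 4372 frames into that block.
The block's first minute is 1800 frames and the rest 1798 each; 4372 frames reaches minute 2, so 6 × 18 + 2 × 2 = 112 labels have been skipped so far.
Adding those back, label number 112264 + 112 = 112376 at 30 labels/s is 3745 s + 26 f = 1 h 2 min 25 s frame 26, i.e. 01:02:25;26.

01:02:25;26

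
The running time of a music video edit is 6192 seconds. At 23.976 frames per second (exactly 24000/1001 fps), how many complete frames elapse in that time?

148459 frames

Frames = 6192 × 24000/1001 = 148608000/1001 ≈ 148459.5405.
Complete frames: 148459.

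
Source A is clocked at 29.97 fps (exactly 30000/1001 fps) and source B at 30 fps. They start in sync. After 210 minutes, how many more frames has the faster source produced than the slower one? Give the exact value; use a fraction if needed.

210 min = 12600 s.
A emits 30000/1001 × 12600 = 54000000/143 frames; B emits 30 × 12600 = 378000.
Difference = 54000/143 frames (≈ 377.6224); B is ahead of A.

54000/143 frames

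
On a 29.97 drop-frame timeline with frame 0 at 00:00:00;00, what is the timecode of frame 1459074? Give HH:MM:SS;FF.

Ten DF minutes hold 17982 frames, so frame 1459074 lies in block 81 (frames 1456542–1474523) with 2532 frames into that block.
The block's first minute is 1800 frames and the rest 1798 each; 2532 frames reaches minute 1, so 81 × 18 + 1 × 2 = 1460 labels have been skipped so far.
Adding those back, label number 1459074 + 1460 = 1460534 at 30 labels/s is 48684 s + 14 f = 13 h 31 min 24 s frame 14, i.e. 13:31:24;14.

13:31:24;14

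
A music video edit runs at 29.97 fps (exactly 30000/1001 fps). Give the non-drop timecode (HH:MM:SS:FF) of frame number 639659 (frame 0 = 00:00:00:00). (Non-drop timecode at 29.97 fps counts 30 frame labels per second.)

639659 ÷ 30 = 21321 full seconds, remainder 29 frames.
21321 s = 5 h 55 min 21 s.
Timecode: 05:55:21:29.

05:55:21:29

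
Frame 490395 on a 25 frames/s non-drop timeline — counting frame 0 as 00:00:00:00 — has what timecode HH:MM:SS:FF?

05:26:55:20

490395 ÷ 25 = 19615 full seconds, remainder 20 frames.
19615 s = 5 h 26 min 55 s.
Timecode: 05:26:55:20.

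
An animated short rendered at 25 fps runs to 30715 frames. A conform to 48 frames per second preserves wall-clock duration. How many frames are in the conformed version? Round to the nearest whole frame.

58973 frames

Frames at target rate = 30715 × (48) / (25) = 294864/5 ≈ 58972.800.
Nearest whole frame: 58973.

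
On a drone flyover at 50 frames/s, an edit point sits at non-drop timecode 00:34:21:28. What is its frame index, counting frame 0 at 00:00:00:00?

103078

Total seconds to the label: (0 × 3600 + 34 × 60 + 21) = 2061.
Frame index = 2061 × 50 + 28 = 103078.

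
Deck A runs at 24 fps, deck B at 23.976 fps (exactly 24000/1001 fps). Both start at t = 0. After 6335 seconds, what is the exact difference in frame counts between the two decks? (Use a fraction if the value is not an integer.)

21720/143 frames

A emits 24 × 6335 = 152040 frames; B emits 24000/1001 × 6335 = 21720000/143.
Difference = 21720/143 frames (≈ 151.8881); B is behind A.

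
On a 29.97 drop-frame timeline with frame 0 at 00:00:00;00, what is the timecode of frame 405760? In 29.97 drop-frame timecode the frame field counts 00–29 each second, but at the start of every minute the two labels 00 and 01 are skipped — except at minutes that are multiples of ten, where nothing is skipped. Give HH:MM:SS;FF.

Each 10-minute DF block holds 10 × 60 × 30 − 9 × 2 = 17982 frames. 405760 ÷ 17982 → 22 full blocks, remainder 10156.
Within the partial block the first minute is 1800 frames and each further minute 1798, so 5 further minute boundaries passed. Total skipped labels = 18 × 22 + 2 × 5 = 406.
Non-drop label index = 405760 + 406 = 406166; at 30 labels/s that is 03:45:38:26, i.e. DF 03:45:38;26.

03:45:38;26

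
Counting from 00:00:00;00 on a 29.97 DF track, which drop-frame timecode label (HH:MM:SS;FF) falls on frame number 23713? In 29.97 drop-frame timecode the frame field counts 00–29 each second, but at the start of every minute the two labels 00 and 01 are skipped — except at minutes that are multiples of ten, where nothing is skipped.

00:13:11;07

Ten DF minutes hold 17982 frames, so frame 23713 lies in block 1 (frames 17982–35963) with 5731 frames into that block.
The block's first minute is 1800 frames and the rest 1798 each; 5731 frames reaches minute 3, so 1 × 18 + 3 × 2 = 24 labels have been skipped so far.
Adding those back, label number 23713 + 24 = 23737 at 30 labels/s is 791 s + 7 f = 0 h 13 min 11 s frame 7, i.e. 00:13:11;07.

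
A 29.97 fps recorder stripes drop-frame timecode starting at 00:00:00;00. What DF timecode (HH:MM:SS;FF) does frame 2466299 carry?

Ten DF minutes hold 17982 frames, so frame 2466299 lies in block 137 (frames 2463534–2481515) with 2765 frames into that block.
The block's first minute is 1800 frames and the rest 1798 each; 2765 frames reaches minute 1, so 137 × 18 + 1 × 2 = 2468 labels have been skipped so far.
Adding those back, label number 2466299 + 2468 = 2468767 at 30 labels/s is 82292 s + 7 f = 22 h 51 min 32 s frame 7, i.e. 22:51:32;07.

22:51:32;07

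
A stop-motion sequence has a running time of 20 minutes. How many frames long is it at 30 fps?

20 min = 1200 s.
Frames = 1200 × 30 = 36000.

36000 frames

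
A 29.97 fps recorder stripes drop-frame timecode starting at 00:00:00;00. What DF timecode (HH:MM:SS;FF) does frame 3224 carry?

00:01:47;16

Ten DF minutes hold 17982 frames, so frame 3224 lies in block 0 (frames 0–17981) with 3224 frames into that block.
The block's first minute is 1800 frames and the rest 1798 each; 3224 frames reaches minute 1, so 0 × 18 + 1 × 2 = 2 labels have been skipped so far.
Adding those back, label number 3224 + 2 = 3226 at 30 labels/s is 107 s + 16 f = 0 h 1 min 47 s frame 16, i.e. 00:01:47;16.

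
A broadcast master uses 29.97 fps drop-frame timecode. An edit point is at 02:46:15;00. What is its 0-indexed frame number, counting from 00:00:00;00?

298950

Complete 10-minute blocks: 16, each 17982 frames → 287712.
Remaining 6 whole minutes in the current block: 1800 + 5 × 1798 = 10790 frames.
Within the current minute: 15 × 30 + 0 − 2 = 448 (labels ;00/;01 skipped at this minute). Total = 287712 + 10790 + 448 = 298950.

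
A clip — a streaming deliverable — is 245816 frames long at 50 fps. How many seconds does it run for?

4916.32 seconds

Running time = 245816 / (50) = 4916.32 s.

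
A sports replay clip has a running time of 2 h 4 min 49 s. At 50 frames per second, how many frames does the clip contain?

374450 frames

2 h 4 min 49 s = 7489 s.
Frames = 7489 × 50 = 374450.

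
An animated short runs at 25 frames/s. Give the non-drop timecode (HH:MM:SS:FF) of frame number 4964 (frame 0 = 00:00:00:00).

4964 ÷ 25 = 198 full seconds, remainder 14 frames.
198 s = 0 h 3 min 18 s.
Timecode: 00:03:18:14.

00:03:18:14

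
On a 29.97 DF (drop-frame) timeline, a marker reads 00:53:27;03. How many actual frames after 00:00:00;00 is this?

96117

Complete 10-minute blocks: 5, each 17982 frames → 89910.
Remaining 3 whole minutes in the current block: 1800 + 2 × 1798 = 5396 frames.
Within the current minute: 27 × 30 + 3 − 2 = 811 (labels ;00/;01 skipped at this minute). Total = 89910 + 5396 + 811 = 96117.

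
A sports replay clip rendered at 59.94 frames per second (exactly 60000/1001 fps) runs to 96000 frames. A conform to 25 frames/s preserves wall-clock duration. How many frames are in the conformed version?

40040 frames

Target frames = source frames × (target rate / source rate) = 96000 × (25)/(60000/1001) = 96000 × 1001/2400 = 40040.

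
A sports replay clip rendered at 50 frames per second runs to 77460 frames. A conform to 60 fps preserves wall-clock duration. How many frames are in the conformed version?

Target frames = source frames × (target rate / source rate) = 77460 × (60)/(50) = 77460 × 6/5 = 92952.

92952 frames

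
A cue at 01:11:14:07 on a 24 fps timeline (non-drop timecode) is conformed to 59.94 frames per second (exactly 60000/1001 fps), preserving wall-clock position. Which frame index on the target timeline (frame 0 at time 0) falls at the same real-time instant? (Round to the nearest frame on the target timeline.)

frame 256201

Source frame index: (1×3600 + 11×60 + 14) × 24 + 7 = 102583.
Real time: 102583 / (24) = 102583/24 s.
Target frame: (102583/24) × (60000/1001) = 19727500/77 ≈ 256201.299 → 256201.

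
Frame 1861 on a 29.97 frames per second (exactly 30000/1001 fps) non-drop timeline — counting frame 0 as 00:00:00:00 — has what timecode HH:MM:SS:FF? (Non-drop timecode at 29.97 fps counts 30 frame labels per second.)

1861 ÷ 30 = 62 full seconds, remainder 1 frame.
62 s = 0 h 1 min 2 s.
Timecode: 00:01:02:01.

00:01:02:01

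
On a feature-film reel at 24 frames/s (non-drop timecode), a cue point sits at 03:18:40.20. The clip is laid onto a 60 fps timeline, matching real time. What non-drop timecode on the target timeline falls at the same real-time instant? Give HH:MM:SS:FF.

03:18:40:50

Source frame index: (3×3600 + 18×60 + 40) × 24 + 20 = 286100.
Real time: 286100 / (24) = 71525/6 s.
Target frame: (71525/6) × (60) = 715250.
At 60 labels/s: frame 715250 → 03:18:40:50.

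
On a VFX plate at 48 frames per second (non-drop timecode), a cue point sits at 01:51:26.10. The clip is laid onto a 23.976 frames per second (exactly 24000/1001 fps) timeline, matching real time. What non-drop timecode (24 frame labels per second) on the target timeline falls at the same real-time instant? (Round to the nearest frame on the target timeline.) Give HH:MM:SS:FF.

Source frame index: (1×3600 + 51×60 + 26) × 48 + 10 = 320938.
Real time: 320938 / (48) = 160469/24 s.
Target frame: (160469/24) × (24000/1001) = 160469000/1001 ≈ 160308.691 → 160309.
At 24 labels/s: frame 160309 → 01:51:19:13.

01:51:19:13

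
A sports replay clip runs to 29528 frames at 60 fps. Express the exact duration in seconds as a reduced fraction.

7382/15 seconds

Running time = 29528 ÷ (60) = 29528 × 1/60 = 7382/15 s.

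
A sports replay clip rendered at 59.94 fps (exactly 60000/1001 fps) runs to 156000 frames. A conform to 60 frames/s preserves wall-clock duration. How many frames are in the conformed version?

Target frames = source frames × (target rate / source rate) = 156000 × (60)/(60000/1001) = 156000 × 1001/1000 = 156156.

156156 frames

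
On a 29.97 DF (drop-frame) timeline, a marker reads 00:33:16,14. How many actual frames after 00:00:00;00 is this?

As if non-drop at 30 labels/s: (0 × 3600 + 33 × 60 + 16) × 30 + 14 = 59894.
Minute boundaries passed: 33; those not divisible by 10: 33 − 3 = 30; dropped labels = 2 × 30 = 60.
Actual frame index = 59894 − 60 = 59834.

59834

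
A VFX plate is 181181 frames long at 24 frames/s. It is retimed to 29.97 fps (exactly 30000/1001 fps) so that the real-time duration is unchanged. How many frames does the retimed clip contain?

226250 frames

Target frames = source frames × (target rate / source rate) = 181181 × (30000/1001)/(24) = 181181 × 1250/1001 = 226250.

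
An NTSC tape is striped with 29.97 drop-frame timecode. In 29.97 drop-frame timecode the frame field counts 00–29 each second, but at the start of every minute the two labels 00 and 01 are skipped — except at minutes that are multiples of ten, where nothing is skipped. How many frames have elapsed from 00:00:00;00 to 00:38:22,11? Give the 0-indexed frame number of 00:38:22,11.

69001

Complete 10-minute blocks: 3, each 17982 frames → 53946.
Remaining 8 whole minutes in the current block: 1800 + 7 × 1798 = 14386 frames.
Within the current minute: 22 × 30 + 11 − 2 = 669 (labels ;00/;01 skipped at this minute). Total = 53946 + 14386 + 669 = 69001.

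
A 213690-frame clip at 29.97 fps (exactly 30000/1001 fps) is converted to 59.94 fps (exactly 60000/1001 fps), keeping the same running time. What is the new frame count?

Target frames = source frames × (target rate / source rate) = 213690 × (60000/1001)/(30000/1001) = 213690 × 2 = 427380.

427380 frames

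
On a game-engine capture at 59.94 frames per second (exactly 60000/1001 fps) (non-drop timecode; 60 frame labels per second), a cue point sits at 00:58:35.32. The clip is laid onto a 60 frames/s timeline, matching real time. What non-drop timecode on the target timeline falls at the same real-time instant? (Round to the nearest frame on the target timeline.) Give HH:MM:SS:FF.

00:58:39:03

Source frame index: (0×3600 + 58×60 + 35) × 60 + 32 = 210932.
Real time: 210932 / (60000/1001) = 52785733/15000 s.
Target frame: (52785733/15000) × (60) = 52785733/250 ≈ 211142.932 → 211143.
At 60 labels/s: frame 211143 → 00:58:39:03.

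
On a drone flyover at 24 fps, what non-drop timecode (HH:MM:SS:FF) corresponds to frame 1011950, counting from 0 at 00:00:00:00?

11:42:44:14

1011950 ÷ 24 = 42164 full seconds, remainder 14 frames.
42164 s = 11 h 42 min 44 s.
Timecode: 11:42:44:14.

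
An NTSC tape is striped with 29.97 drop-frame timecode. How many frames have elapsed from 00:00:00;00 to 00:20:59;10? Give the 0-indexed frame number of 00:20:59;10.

37744

As if non-drop at 30 labels/s: (0 × 3600 + 20 × 60 + 59) × 30 + 10 = 37780.
Minute boundaries passed: 20; those not divisible by 10: 20 − 2 = 18; dropped labels = 2 × 18 = 36.
Actual frame index = 37780 − 36 = 37744.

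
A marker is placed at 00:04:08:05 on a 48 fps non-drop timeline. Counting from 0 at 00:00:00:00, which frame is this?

Total seconds to the label: (0 × 3600 + 4 × 60 + 8) = 248.
Frame index = 248 × 48 + 5 = 11909.

frame 11909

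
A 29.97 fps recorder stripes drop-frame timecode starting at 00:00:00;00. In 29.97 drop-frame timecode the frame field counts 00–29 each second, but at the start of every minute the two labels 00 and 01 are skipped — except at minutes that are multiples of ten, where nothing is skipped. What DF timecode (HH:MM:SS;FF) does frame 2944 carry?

Each 10-minute DF block holds 10 × 60 × 30 − 9 × 2 = 17982 frames. 2944 ÷ 17982 → 0 full blocks, remainder 2944.
Within the partial block the first minute is 1800 frames and each further minute 1798, so 1 further minute boundary passed. Total skipped labels = 18 × 0 + 2 × 1 = 2.
Non-drop label index = 2944 + 2 = 2946; at 30 labels/s that is 00:01:38:06, i.e. DF 00:01:38;06.

00:01:38;06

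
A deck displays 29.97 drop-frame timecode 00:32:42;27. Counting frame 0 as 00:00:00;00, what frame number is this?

58829

As if non-drop at 30 labels/s: (0 × 3600 + 32 × 60 + 42) × 30 + 27 = 58887.
Minute boundaries passed: 32; those not divisible by 10: 32 − 3 = 29; dropped labels = 2 × 29 = 58.
Actual frame index = 58887 − 58 = 58829.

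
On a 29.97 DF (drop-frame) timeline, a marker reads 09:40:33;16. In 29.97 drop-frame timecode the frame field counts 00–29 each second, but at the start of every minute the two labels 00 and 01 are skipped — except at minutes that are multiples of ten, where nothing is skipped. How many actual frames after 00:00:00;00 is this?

1043962

As if non-drop at 30 labels/s: (9 × 3600 + 40 × 60 + 33) × 30 + 16 = 1045006.
Minute boundaries passed: 580; those not divisible by 10: 580 − 58 = 522; dropped labels = 2 × 522 = 1044.
Actual frame index = 1045006 − 1044 = 1043962.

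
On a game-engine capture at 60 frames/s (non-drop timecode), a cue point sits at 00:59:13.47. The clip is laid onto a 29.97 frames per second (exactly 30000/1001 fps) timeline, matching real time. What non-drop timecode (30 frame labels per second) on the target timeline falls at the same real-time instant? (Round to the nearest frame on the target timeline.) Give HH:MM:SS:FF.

Source frame index: (0×3600 + 59×60 + 13) × 60 + 47 = 213227.
Real time: 213227 / (60) = 213227/60 s.
Target frame: (213227/60) × (30000/1001) = 15230500/143 ≈ 106506.993 → 106507.
At 30 labels/s: frame 106507 → 00:59:10:07.

00:59:10:07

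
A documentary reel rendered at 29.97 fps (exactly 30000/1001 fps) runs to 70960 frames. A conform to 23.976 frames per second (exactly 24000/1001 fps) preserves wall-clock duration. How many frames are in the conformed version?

Frames at target rate = 70960 × (24000/1001) / (30000/1001) = 56768.

56768 frames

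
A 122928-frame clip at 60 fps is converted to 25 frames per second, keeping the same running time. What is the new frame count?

Target frames = source frames × (target rate / source rate) = 122928 × (25)/(60) = 122928 × 5/12 = 51220.

51220 frames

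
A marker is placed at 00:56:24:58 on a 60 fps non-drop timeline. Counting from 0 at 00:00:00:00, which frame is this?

203098

Total seconds to the label: (0 × 3600 + 56 × 60 + 24) = 3384.
Frame index = 3384 × 60 + 58 = 203098.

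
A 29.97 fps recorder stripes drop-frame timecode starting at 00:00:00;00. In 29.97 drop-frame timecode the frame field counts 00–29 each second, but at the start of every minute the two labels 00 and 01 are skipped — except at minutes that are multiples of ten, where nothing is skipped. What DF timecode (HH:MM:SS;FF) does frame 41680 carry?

00:23:10;22

Ten DF minutes hold 17982 frames, so frame 41680 lies in block 2 (frames 35964–53945) with 5716 frames into that block.
The block's first minute is 1800 frames and the rest 1798 each; 5716 frames reaches minute 3, so 2 × 18 + 3 × 2 = 42 labels have been skipped so far.
Adding those back, label number 41680 + 42 = 41722 at 30 labels/s is 1390 s + 22 f = 0 h 23 min 10 s frame 22, i.e. 00:23:10;22.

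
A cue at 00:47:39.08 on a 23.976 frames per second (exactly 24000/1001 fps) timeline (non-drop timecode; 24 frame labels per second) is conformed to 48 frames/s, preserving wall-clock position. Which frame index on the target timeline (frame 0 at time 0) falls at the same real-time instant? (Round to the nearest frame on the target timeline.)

Source frame index: (0×3600 + 47×60 + 39) × 24 + 8 = 68624.
Real time: 68624 / (24000/1001) = 4293289/1500 s.
Target frame: (4293289/1500) × (48) = 17173156/125 ≈ 137385.248 → 137385.

frame 137385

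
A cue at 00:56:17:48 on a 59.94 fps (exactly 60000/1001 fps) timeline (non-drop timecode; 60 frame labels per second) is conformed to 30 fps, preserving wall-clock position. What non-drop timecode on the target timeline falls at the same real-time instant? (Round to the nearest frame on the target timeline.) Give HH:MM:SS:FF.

Source frame index: (0×3600 + 56×60 + 17) × 60 + 48 = 202668.
Real time: 202668 / (60000/1001) = 16905889/5000 s.
Target frame: (16905889/5000) × (30) = 50717667/500 ≈ 101435.334 → 101435.
At 30 labels/s: frame 101435 → 00:56:21:05.

00:56:21:05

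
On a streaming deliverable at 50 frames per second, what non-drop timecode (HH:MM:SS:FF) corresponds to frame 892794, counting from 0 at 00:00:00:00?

04:57:35:44

892794 ÷ 50 = 17855 full seconds, remainder 44 frames.
17855 s = 4 h 57 min 35 s.
Timecode: 04:57:35:44.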